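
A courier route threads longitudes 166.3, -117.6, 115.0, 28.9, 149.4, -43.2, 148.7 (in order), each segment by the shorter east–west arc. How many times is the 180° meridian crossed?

4

Leg 1: +166.3° → -117.6°, shortest Δλ = 76.1° (east) — crosses 180°.
Leg 2: -117.6° → +115.0°, shortest Δλ = -127.4° (west) — crosses 180°.
Leg 3: +115.0° → +28.9°, shortest Δλ = -86.1° (west) — does not cross 180°.
Leg 4: +28.9° → +149.4°, shortest Δλ = 120.5° (east) — does not cross 180°.
Leg 5: +149.4° → -43.2°, shortest Δλ = 167.4° (east) — crosses 180°.
Leg 6: -43.2° → +148.7°, shortest Δλ = -168.1° (west) — crosses 180°.
Total crossings: 4.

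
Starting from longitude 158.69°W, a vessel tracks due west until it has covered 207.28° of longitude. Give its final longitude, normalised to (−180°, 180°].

Start at -158.69°; shift −207.28° → -365.97°.
-365.97° lies outside (−180°, 180°]; add 360° → -5.97°.

5.97°W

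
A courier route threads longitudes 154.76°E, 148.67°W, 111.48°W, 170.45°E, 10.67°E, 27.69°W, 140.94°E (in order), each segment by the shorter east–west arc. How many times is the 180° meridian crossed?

2

Leg 1: +154.76° → -148.67°, shortest Δλ = 56.57° (east) — crosses 180°.
Leg 2: -148.67° → -111.48°, shortest Δλ = 37.19° (east) — does not cross 180°.
Leg 3: -111.48° → +170.45°, shortest Δλ = -78.07° (west) — crosses 180°.
Leg 4: +170.45° → +10.67°, shortest Δλ = -159.78° (west) — does not cross 180°.
Leg 5: +10.67° → -27.69°, shortest Δλ = -38.36° (west) — does not cross 180°.
Leg 6: -27.69° → +140.94°, shortest Δλ = 168.63° (east) — does not cross 180°.
Total crossings: 2.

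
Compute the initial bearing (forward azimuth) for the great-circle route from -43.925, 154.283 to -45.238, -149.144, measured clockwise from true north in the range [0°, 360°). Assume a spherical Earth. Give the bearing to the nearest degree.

Δλ = -149.144 − 154.283 = -303.427°; wrapped into (−180°, 180°]: 56.573°.
θ = atan2( sin Δλ · cos φ₂ , cos φ₁ · sin φ₂ − sin φ₁ · cos φ₂ · cos Δλ )
  = atan2(0.58769, -0.24231) = 112.407° → normalised to [0°, 360°): 112.407°.

112°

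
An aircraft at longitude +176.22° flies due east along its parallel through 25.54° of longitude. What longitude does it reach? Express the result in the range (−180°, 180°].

Start at +176.22°; shift +25.54° → +201.76°.
+201.76° lies outside (−180°, 180°]; subtract 360° → -158.24°.

-158.24°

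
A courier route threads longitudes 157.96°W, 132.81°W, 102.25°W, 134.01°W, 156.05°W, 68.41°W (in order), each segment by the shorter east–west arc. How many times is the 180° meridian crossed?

0

Leg 1: -157.96° → -132.81°, shortest Δλ = 25.15° (east) — does not cross 180°.
Leg 2: -132.81° → -102.25°, shortest Δλ = 30.56° (east) — does not cross 180°.
Leg 3: -102.25° → -134.01°, shortest Δλ = -31.76° (west) — does not cross 180°.
Leg 4: -134.01° → -156.05°, shortest Δλ = -22.04° (west) — does not cross 180°.
Leg 5: -156.05° → -68.41°, shortest Δλ = 87.64° (east) — does not cross 180°.
Total crossings: 0.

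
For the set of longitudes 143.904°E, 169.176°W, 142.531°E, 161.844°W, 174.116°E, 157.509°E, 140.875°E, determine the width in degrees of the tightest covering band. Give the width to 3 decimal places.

57.281°

Sort the longitudes: -169.176°, -161.844°, +140.875°, +142.531°, +143.904°, +157.509°, +174.116°.
Eastward gaps between consecutive values (wrapping around): 7.332°, 302.719°, 1.656°, 1.373°, 13.605°, 16.607°, 16.708°.
Largest gap = 302.719° ⇒ minimal covering band is its complement: 360° − 302.719° = 57.281°.
Band runs from +140.875° eastward to -161.844°, crossing the antimeridian.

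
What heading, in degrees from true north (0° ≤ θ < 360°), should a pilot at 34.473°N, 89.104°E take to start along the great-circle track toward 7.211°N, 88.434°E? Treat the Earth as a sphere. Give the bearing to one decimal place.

Δλ = 88.434 − 89.104 = -0.670°.
θ = atan2( sin Δλ · cos φ₂ , cos φ₁ · sin φ₂ − sin φ₁ · cos φ₂ · cos Δλ )
  = atan2(-0.01160, -0.45802) = -178.549° → normalised to [0°, 360°): 181.451°.

181.5°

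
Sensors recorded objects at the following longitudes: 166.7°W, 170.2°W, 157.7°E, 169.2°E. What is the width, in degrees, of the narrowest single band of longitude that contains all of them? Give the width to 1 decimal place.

Sort the longitudes: -170.2°, -166.7°, +157.7°, +169.2°.
Eastward gaps between consecutive values (wrapping around): 3.5°, 324.4°, 11.5°, 20.6°.
Largest gap = 324.4° ⇒ minimal covering band is its complement: 360° − 324.4° = 35.6°.
Band runs from +157.7° eastward to -166.7°, crossing the antimeridian.

35.6°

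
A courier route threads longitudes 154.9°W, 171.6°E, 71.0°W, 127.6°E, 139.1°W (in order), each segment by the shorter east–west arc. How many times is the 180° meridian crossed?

Leg 1: -154.9° → +171.6°, shortest Δλ = -33.5° (west) — crosses 180°.
Leg 2: +171.6° → -71.0°, shortest Δλ = 117.4° (east) — crosses 180°.
Leg 3: -71.0° → +127.6°, shortest Δλ = -161.4° (west) — crosses 180°.
Leg 4: +127.6° → -139.1°, shortest Δλ = 93.3° (east) — crosses 180°.
Total crossings: 4.

4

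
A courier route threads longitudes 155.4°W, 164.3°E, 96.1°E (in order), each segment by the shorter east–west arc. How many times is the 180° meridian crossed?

Leg 1: -155.4° → +164.3°, shortest Δλ = -40.3° (west) — crosses 180°.
Leg 2: +164.3° → +96.1°, shortest Δλ = -68.2° (west) — does not cross 180°.
Total crossings: 1.

1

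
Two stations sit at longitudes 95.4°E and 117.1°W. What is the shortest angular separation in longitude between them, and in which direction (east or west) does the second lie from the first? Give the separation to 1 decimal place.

Raw difference: -117.1 − 95.4 = -212.5°.
Normalise into (−180°, 180°]: -212.5° + 360° = 147.5°.
Positive ⇒ the second point lies to the east; separation 147.5°.

147.5° east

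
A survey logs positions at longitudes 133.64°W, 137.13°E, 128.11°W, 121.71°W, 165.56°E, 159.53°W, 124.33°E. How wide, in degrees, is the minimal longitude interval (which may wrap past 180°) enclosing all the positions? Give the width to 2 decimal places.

Sort the longitudes: -159.53°, -133.64°, -128.11°, -121.71°, +124.33°, +137.13°, +165.56°.
Eastward gaps between consecutive values (wrapping around): 25.89°, 5.53°, 6.40°, 246.04°, 12.80°, 28.43°, 34.91°.
Largest gap = 246.04° ⇒ minimal covering band is its complement: 360° − 246.04° = 113.96°.
Band runs from +124.33° eastward to -121.71°, crossing the antimeridian.

113.96°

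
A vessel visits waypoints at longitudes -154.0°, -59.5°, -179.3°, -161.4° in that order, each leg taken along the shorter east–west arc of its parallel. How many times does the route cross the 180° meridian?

0

Leg 1: -154.0° → -59.5°, shortest Δλ = 94.5° (east) — does not cross 180°.
Leg 2: -59.5° → -179.3°, shortest Δλ = -119.8° (west) — does not cross 180°.
Leg 3: -179.3° → -161.4°, shortest Δλ = 17.9° (east) — does not cross 180°.
Total crossings: 0.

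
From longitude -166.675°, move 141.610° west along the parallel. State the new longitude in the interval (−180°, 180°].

+51.715°

Start at -166.675°; shift −141.610° → -308.285°.
-308.285° lies outside (−180°, 180°]; add 360° → +51.715°.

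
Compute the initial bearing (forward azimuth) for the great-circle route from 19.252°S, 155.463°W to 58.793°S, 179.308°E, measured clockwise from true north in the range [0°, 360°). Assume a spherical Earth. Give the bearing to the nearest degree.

199°

Δλ = 179.308 − -155.463 = 334.771°; wrapped into (−180°, 180°]: -25.229°.
θ = atan2( sin Δλ · cos φ₂ , cos φ₁ · sin φ₂ − sin φ₁ · cos φ₂ · cos Δλ )
  = atan2(-0.22085, -0.65293) = -161.312° → normalised to [0°, 360°): 198.688°.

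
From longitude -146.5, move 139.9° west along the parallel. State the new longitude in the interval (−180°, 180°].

Start at -146.5°; shift −139.9° → -286.4°.
-286.4° lies outside (−180°, 180°]; add 360° → +73.6°.

+73.6°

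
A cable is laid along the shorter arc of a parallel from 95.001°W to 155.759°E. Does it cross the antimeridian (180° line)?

Naïve |155.759 − -95.001| = 250.76° > 180°, so the shorter arc goes the other way round — across 180°.
Signed shortest Δλ = ((155.759 − -95.001 + 180) mod 360) − 180 = -109.24°.
Going west by 109.24° from -95.001° passes through 180° before reaching +155.759°.

Yes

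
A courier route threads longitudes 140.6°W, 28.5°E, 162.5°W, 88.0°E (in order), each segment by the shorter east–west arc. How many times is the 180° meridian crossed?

Leg 1: -140.6° → +28.5°, shortest Δλ = 169.1° (east) — does not cross 180°.
Leg 2: +28.5° → -162.5°, shortest Δλ = 169.0° (east) — crosses 180°.
Leg 3: -162.5° → +88.0°, shortest Δλ = -109.5° (west) — crosses 180°.
Total crossings: 2.

2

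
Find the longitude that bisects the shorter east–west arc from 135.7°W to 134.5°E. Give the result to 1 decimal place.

Signed shortest Δλ from -135.7° to +134.5° is -89.8°.
Midpoint longitude = -135.7° + (-89.8°)/2 = -135.7° − 44.9° = -180.6°.
Normalise into (−180°, 180°]: +179.4°.
(The naïve average (-135.7 + +134.5)/2 = -0.6° is on the wrong side of the globe.)

179.4°E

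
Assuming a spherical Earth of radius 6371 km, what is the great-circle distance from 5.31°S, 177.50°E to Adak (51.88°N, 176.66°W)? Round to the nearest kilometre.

Δλ = -176.66 − 177.50 = -354.16°; wrapped into (−180°, 180°]: 5.84°.
Δφ = 51.88 − -5.31 = 57.19°.
a = sin²(Δφ/2) + cos φ₁ · cos φ₂ · sin²(Δλ/2) = 0.230668.
c = 2·atan2(√a, √(1−a)) = 1.00194 rad → d = 6371·c ≈ 6383.39 km.

6383 km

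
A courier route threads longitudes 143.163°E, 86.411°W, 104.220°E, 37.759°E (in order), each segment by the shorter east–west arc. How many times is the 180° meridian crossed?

Leg 1: +143.163° → -86.411°, shortest Δλ = 130.426° (east) — crosses 180°.
Leg 2: -86.411° → +104.220°, shortest Δλ = -169.369° (west) — crosses 180°.
Leg 3: +104.220° → +37.759°, shortest Δλ = -66.461° (west) — does not cross 180°.
Total crossings: 2.

2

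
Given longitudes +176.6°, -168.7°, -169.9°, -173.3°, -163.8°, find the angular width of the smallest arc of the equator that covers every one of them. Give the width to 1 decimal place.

Sort the longitudes: -173.3°, -169.9°, -168.7°, -163.8°, +176.6°.
Eastward gaps between consecutive values (wrapping around): 3.4°, 1.2°, 4.9°, 340.4°, 10.1°.
Largest gap = 340.4° ⇒ minimal covering band is its complement: 360° − 340.4° = 19.6°.
Band runs from +176.6° eastward to -163.8°, crossing the antimeridian.

19.6°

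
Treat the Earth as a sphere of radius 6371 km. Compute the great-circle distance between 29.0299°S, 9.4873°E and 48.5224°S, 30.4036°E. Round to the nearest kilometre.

2807 km

Δλ = 30.4036 − 9.4873 = 20.9163°.
Δφ = -48.5224 − -29.0299 = -19.4925°.
a = sin²(Δφ/2) + cos φ₁ · cos φ₂ · sin²(Δλ/2) = 0.047738.
c = 2·atan2(√a, √(1−a)) = 0.44054 rad → d = 6371·c ≈ 2806.66 km.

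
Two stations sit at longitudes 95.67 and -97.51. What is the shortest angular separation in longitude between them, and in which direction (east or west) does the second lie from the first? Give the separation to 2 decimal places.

Raw difference: -97.51 − 95.67 = -193.18°.
Normalise into (−180°, 180°]: -193.18° + 360° = 166.82°.
Positive ⇒ the second point lies to the east; separation 166.82°.

166.82° east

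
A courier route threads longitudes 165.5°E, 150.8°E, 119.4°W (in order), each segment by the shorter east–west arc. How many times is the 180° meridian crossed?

Leg 1: +165.5° → +150.8°, shortest Δλ = -14.7° (west) — does not cross 180°.
Leg 2: +150.8° → -119.4°, shortest Δλ = 89.8° (east) — crosses 180°.
Total crossings: 1.

1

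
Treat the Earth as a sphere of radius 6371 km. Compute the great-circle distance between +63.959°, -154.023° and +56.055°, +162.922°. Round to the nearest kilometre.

2492 km

Δλ = 162.922 − -154.023 = 316.945°; wrapped into (−180°, 180°]: -43.055°.
Δφ = 56.055 − 63.959 = -7.904°.
a = sin²(Δφ/2) + cos φ₁ · cos φ₂ · sin²(Δλ/2) = 0.037759.
c = 2·atan2(√a, √(1−a)) = 0.39112 rad → d = 6371·c ≈ 2491.83 km.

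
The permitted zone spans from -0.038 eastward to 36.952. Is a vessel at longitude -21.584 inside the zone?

Band width going east from -0.038° to +36.952°: ((36.952 − -0.038) mod 360) = 36.990°.
Offset of -21.584° east of the west edge: ((-21.584 − -0.038) mod 360) = 338.454°.
338.454° > 36.990° ⇒ outside.

No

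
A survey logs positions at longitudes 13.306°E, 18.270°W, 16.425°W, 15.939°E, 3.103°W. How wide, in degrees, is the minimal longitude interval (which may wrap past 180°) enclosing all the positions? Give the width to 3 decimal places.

34.209°

Sort the longitudes: -18.270°, -16.425°, -3.103°, +13.306°, +15.939°.
Eastward gaps between consecutive values (wrapping around): 1.845°, 13.322°, 16.409°, 2.633°, 325.791°.
Largest gap = 325.791° ⇒ minimal covering band is its complement: 360° − 325.791° = 34.209°.
Band runs from -18.270° eastward to +15.939°.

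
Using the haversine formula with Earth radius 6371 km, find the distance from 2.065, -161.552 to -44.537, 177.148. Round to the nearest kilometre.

Δλ = 177.148 − -161.552 = 338.700°; wrapped into (−180°, 180°]: -21.300°.
Δφ = -44.537 − 2.065 = -46.602°.
a = sin²(Δφ/2) + cos φ₁ · cos φ₂ · sin²(Δλ/2) = 0.180798.
c = 2·atan2(√a, √(1−a)) = 0.87837 rad → d = 6371·c ≈ 5596.12 km.

5596 km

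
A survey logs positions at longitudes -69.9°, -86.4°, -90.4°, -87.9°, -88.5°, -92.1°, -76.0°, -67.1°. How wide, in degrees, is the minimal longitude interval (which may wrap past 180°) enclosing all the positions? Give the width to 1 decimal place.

Sort the longitudes: -92.1°, -90.4°, -88.5°, -87.9°, -86.4°, -76.0°, -69.9°, -67.1°.
Eastward gaps between consecutive values (wrapping around): 1.7°, 1.9°, 0.6°, 1.5°, 10.4°, 6.1°, 2.8°, 335.0°.
Largest gap = 335.0° ⇒ minimal covering band is its complement: 360° − 335.0° = 25.0°.
Band runs from -92.1° eastward to -67.1°.

25.0°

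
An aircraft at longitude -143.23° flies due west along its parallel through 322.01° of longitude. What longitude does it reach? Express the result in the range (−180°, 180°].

-105.24°

Start at -143.23°; shift −322.01° → -465.24°.
-465.24° lies outside (−180°, 180°]; add 360° → -105.24°.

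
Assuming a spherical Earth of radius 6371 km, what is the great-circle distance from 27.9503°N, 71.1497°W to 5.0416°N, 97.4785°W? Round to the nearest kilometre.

3771 km

Δλ = -97.4785 − -71.1497 = -26.3288°.
Δφ = 5.0416 − 27.9503 = -22.9087°.
a = sin²(Δφ/2) + cos φ₁ · cos φ₂ · sin²(Δλ/2) = 0.085078.
c = 2·atan2(√a, √(1−a)) = 0.59197 rad → d = 6371·c ≈ 3771.42 km.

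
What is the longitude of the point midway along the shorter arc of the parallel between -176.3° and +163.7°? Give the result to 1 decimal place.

Signed shortest Δλ from -176.3° to +163.7° is -20.0°.
Midpoint longitude = -176.3° + (-20.0°)/2 = -176.3° − 10.0° = -186.3°.
Normalise into (−180°, 180°]: +173.7°.
(The naïve average (-176.3 + +163.7)/2 = -6.3° is on the wrong side of the globe.)

+173.7°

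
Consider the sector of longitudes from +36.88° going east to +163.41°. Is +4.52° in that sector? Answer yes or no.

Band width going east from +36.88° to +163.41°: ((163.41 − 36.88) mod 360) = 126.53°.
Offset of +4.52° east of the west edge: ((4.52 − 36.88) mod 360) = 327.64°.
327.64° > 126.53° ⇒ outside.

No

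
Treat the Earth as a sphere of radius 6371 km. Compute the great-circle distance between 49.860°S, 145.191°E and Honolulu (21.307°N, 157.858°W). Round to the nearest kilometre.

9690 km

Δλ = -157.858 − 145.191 = -303.049°; wrapped into (−180°, 180°]: 56.951°.
Δφ = 21.307 − -49.860 = 71.167°.
a = sin²(Δφ/2) + cos φ₁ · cos φ₂ · sin²(Δλ/2) = 0.475123.
c = 2·atan2(√a, √(1−a)) = 1.52102 rad → d = 6371·c ≈ 9690.42 km.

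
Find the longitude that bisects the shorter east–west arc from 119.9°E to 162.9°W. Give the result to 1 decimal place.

158.5°E

Signed shortest Δλ from +119.9° to -162.9° is +77.2°.
Midpoint longitude = +119.9° + (+77.2°)/2 = +119.9° + 38.6° = +158.5°.
(The naïve average (+119.9 + -162.9)/2 = -21.5° is on the wrong side of the globe.)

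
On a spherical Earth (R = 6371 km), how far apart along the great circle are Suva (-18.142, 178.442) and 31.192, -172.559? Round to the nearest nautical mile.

Δλ = -172.559 − 178.442 = -351.001°; wrapped into (−180°, 180°]: 8.999°.
Δφ = 31.192 − -18.142 = 49.334°.
a = sin²(Δφ/2) + cos φ₁ · cos φ₂ · sin²(Δλ/2) = 0.179179.
c = 2·atan2(√a, √(1−a)) = 0.87416 rad → d = 6371·c ≈ 5569.27 km ≈ 3007.16 nmi.

3007 nmi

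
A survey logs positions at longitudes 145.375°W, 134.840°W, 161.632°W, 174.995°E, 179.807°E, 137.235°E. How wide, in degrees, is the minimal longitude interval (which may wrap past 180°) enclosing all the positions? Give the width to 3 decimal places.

Sort the longitudes: -161.632°, -145.375°, -134.840°, +137.235°, +174.995°, +179.807°.
Eastward gaps between consecutive values (wrapping around): 16.257°, 10.535°, 272.075°, 37.760°, 4.812°, 18.561°.
Largest gap = 272.075° ⇒ minimal covering band is its complement: 360° − 272.075° = 87.925°.
Band runs from +137.235° eastward to -134.840°, crossing the antimeridian.

87.925°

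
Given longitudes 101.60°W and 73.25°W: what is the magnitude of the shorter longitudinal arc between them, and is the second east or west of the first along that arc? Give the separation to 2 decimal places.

Raw difference: -73.25 − -101.60 = 28.35°.
Normalise into (−180°, 180°]: 28.35° stays 28.35°.
Positive ⇒ the second point lies to the east; separation 28.35°.

28.35° east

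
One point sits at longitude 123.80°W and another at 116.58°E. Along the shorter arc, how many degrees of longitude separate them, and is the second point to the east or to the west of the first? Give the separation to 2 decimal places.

Raw difference: 116.58 − -123.80 = 240.38°.
Normalise into (−180°, 180°]: 240.38° − 360° = -119.62°.
Negative ⇒ the second point lies to the west; separation 119.62°.

119.62° west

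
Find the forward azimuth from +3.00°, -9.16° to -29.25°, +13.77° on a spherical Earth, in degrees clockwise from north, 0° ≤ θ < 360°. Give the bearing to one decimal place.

147.3°

Δλ = 13.77 − -9.16 = 22.93°.
θ = atan2( sin Δλ · cos φ₂ , cos φ₁ · sin φ₂ − sin φ₁ · cos φ₂ · cos Δλ )
  = atan2(0.33993, -0.53001) = 147.325° → normalised to [0°, 360°): 147.325°.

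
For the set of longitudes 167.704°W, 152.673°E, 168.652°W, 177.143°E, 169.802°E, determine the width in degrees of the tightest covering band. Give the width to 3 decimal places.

Sort the longitudes: -168.652°, -167.704°, +152.673°, +169.802°, +177.143°.
Eastward gaps between consecutive values (wrapping around): 0.948°, 320.377°, 17.129°, 7.341°, 14.205°.
Largest gap = 320.377° ⇒ minimal covering band is its complement: 360° − 320.377° = 39.623°.
Band runs from +152.673° eastward to -167.704°, crossing the antimeridian.

39.623°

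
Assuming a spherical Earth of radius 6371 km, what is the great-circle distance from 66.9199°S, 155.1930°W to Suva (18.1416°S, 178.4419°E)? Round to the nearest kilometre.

5745 km

Δλ = 178.4419 − -155.1930 = 333.6349°; wrapped into (−180°, 180°]: -26.3651°.
Δφ = -18.1416 − -66.9199 = 48.7783°.
a = sin²(Δφ/2) + cos φ₁ · cos φ₂ · sin²(Δλ/2) = 0.189888.
c = 2·atan2(√a, √(1−a)) = 0.90177 rad → d = 6371·c ≈ 5745.16 km.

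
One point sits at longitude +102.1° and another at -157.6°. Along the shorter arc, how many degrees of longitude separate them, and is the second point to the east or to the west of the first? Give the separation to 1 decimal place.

100.3° east

Raw difference: -157.6 − 102.1 = -259.7°.
Normalise into (−180°, 180°]: -259.7° + 360° = 100.3°.
Positive ⇒ the second point lies to the east; separation 100.3°.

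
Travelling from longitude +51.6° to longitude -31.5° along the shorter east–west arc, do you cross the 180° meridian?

Signed shortest Δλ = ((-31.5 − 51.6 + 180) mod 360) − 180 = -83.1°.
Going west by 83.1° from +51.6° reaches -31.5° without touching 180°.

No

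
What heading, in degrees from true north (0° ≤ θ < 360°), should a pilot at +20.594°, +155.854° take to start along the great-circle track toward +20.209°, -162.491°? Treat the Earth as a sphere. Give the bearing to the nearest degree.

Δλ = -162.491 − 155.854 = -318.345°; wrapped into (−180°, 180°]: 41.655°.
θ = atan2( sin Δλ · cos φ₂ , cos φ₁ · sin φ₂ − sin φ₁ · cos φ₂ · cos Δλ )
  = atan2(0.62373, 0.07674) = 82.986° → normalised to [0°, 360°): 82.986°.

83°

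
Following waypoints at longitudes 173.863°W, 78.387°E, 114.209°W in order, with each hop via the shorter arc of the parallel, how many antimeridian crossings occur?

2

Leg 1: -173.863° → +78.387°, shortest Δλ = -107.75° (west) — crosses 180°.
Leg 2: +78.387° → -114.209°, shortest Δλ = 167.404° (east) — crosses 180°.
Total crossings: 2.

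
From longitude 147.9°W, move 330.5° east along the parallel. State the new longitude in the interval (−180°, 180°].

177.4°W

Start at -147.9°; shift +330.5° → +182.6°.
+182.6° lies outside (−180°, 180°]; subtract 360° → -177.4°.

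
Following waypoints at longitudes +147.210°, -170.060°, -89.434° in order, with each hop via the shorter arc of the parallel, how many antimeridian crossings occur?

Leg 1: +147.210° → -170.060°, shortest Δλ = 42.73° (east) — crosses 180°.
Leg 2: -170.060° → -89.434°, shortest Δλ = 80.626° (east) — does not cross 180°.
Total crossings: 1.

1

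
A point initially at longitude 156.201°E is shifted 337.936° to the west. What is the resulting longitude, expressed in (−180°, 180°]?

178.265°E

Start at +156.201°; shift −337.936° → -181.735°.
-181.735° lies outside (−180°, 180°]; add 360° → +178.265°.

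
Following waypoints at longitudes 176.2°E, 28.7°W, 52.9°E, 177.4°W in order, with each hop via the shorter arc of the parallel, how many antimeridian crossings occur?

Leg 1: +176.2° → -28.7°, shortest Δλ = 155.1° (east) — crosses 180°.
Leg 2: -28.7° → +52.9°, shortest Δλ = 81.6° (east) — does not cross 180°.
Leg 3: +52.9° → -177.4°, shortest Δλ = 129.7° (east) — crosses 180°.
Total crossings: 2.

2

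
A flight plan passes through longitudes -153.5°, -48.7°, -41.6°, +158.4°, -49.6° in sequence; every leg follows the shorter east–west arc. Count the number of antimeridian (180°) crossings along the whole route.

Leg 1: -153.5° → -48.7°, shortest Δλ = 104.8° (east) — does not cross 180°.
Leg 2: -48.7° → -41.6°, shortest Δλ = 7.1° (east) — does not cross 180°.
Leg 3: -41.6° → +158.4°, shortest Δλ = -160.0° (west) — crosses 180°.
Leg 4: +158.4° → -49.6°, shortest Δλ = 152.0° (east) — crosses 180°.
Total crossings: 2.

2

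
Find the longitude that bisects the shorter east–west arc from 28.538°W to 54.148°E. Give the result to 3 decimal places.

12.805°E

Signed shortest Δλ from -28.538° to +54.148° is +82.686°.
Midpoint longitude = -28.538° + (+82.686°)/2 = -28.538° + 41.343° = +12.805°.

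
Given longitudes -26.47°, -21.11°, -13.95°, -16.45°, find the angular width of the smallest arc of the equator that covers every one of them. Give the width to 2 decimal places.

Sort the longitudes: -26.47°, -21.11°, -16.45°, -13.95°.
Eastward gaps between consecutive values (wrapping around): 5.36°, 4.66°, 2.50°, 347.48°.
Largest gap = 347.48° ⇒ minimal covering band is its complement: 360° − 347.48° = 12.52°.
Band runs from -26.47° eastward to -13.95°.

12.52°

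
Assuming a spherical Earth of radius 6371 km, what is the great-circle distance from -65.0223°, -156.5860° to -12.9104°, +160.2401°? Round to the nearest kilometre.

6652 km

Δλ = 160.2401 − -156.5860 = 316.8261°; wrapped into (−180°, 180°]: -43.1739°.
Δφ = -12.9104 − -65.0223 = 52.1119°.
a = sin²(Δφ/2) + cos φ₁ · cos φ₂ · sin²(Δλ/2) = 0.248652.
c = 2·atan2(√a, √(1−a)) = 1.04408 rad → d = 6371·c ≈ 6651.85 km.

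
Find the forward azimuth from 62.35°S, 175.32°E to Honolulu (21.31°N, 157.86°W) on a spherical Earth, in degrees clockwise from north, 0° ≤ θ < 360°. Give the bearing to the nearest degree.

25°

Δλ = -157.86 − 175.32 = -333.18°; wrapped into (−180°, 180°]: 26.82°.
θ = atan2( sin Δλ · cos φ₂ , cos φ₁ · sin φ₂ − sin φ₁ · cos φ₂ · cos Δλ )
  = atan2(0.42034, 0.90511) = 24.910° → normalised to [0°, 360°): 24.910°.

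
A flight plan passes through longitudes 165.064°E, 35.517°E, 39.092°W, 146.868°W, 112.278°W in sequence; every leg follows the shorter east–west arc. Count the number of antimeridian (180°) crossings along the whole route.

Leg 1: +165.064° → +35.517°, shortest Δλ = -129.547° (west) — does not cross 180°.
Leg 2: +35.517° → -39.092°, shortest Δλ = -74.609° (west) — does not cross 180°.
Leg 3: -39.092° → -146.868°, shortest Δλ = -107.776° (west) — does not cross 180°.
Leg 4: -146.868° → -112.278°, shortest Δλ = 34.59° (east) — does not cross 180°.
Total crossings: 0.

0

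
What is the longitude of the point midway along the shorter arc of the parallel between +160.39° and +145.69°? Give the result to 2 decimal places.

Signed shortest Δλ from +160.39° to +145.69° is -14.70°.
Midpoint longitude = +160.39° + (-14.70°)/2 = +160.39° − 7.35° = +153.04°.

+153.04°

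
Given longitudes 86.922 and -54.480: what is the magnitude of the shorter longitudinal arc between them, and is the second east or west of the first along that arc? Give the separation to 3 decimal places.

141.402° west

Raw difference: -54.480 − 86.922 = -141.402°.
Normalise into (−180°, 180°]: -141.402° stays -141.402°.
Negative ⇒ the second point lies to the west; separation 141.402°.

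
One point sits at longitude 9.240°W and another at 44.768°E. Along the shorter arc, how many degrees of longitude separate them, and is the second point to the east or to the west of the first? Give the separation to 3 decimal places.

54.008° east

Raw difference: 44.768 − -9.240 = 54.008°.
Normalise into (−180°, 180°]: 54.008° stays 54.008°.
Positive ⇒ the second point lies to the east; separation 54.008°.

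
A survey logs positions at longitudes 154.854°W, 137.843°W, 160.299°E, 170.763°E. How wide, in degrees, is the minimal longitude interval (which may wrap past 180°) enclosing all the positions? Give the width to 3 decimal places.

Sort the longitudes: -154.854°, -137.843°, +160.299°, +170.763°.
Eastward gaps between consecutive values (wrapping around): 17.011°, 298.142°, 10.464°, 34.383°.
Largest gap = 298.142° ⇒ minimal covering band is its complement: 360° − 298.142° = 61.858°.
Band runs from +160.299° eastward to -137.843°, crossing the antimeridian.

61.858°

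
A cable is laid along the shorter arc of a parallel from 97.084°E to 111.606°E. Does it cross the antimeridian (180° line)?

No

Signed shortest Δλ = ((111.606 − 97.084 + 180) mod 360) − 180 = 14.522°.
Going east by 14.522° from +97.084° reaches +111.606° without touching 180°.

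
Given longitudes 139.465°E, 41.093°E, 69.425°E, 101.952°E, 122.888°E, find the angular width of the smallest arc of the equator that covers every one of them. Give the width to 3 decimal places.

98.372°

Sort the longitudes: +41.093°, +69.425°, +101.952°, +122.888°, +139.465°.
Eastward gaps between consecutive values (wrapping around): 28.332°, 32.527°, 20.936°, 16.577°, 261.628°.
Largest gap = 261.628° ⇒ minimal covering band is its complement: 360° − 261.628° = 98.372°.
Band runs from +41.093° eastward to +139.465°.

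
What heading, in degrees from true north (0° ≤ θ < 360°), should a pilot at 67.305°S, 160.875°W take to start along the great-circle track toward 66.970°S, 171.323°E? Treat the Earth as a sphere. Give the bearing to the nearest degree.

259°

Δλ = 171.323 − -160.875 = 332.198°; wrapped into (−180°, 180°]: -27.802°.
θ = atan2( sin Δλ · cos φ₂ , cos φ₁ · sin φ₂ − sin φ₁ · cos φ₂ · cos Δλ )
  = atan2(-0.18247, -0.03582) = -101.105° → normalised to [0°, 360°): 258.895°.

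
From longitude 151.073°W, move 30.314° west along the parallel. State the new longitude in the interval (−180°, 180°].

Start at -151.073°; shift −30.314° → -181.387°.
-181.387° lies outside (−180°, 180°]; add 360° → +178.613°.

178.613°E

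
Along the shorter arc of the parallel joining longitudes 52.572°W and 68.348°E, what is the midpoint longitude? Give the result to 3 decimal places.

7.888°E

Signed shortest Δλ from -52.572° to +68.348° is +120.920°.
Midpoint longitude = -52.572° + (+120.920°)/2 = -52.572° + 60.460° = +7.888°.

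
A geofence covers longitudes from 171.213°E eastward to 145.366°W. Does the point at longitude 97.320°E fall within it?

Band width going east from +171.213° to -145.366°: ((-145.366 − 171.213) mod 360) = 43.421°.
Offset of +97.320° east of the west edge: ((97.320 − 171.213) mod 360) = 286.107°.
286.107° > 43.421° ⇒ outside.

No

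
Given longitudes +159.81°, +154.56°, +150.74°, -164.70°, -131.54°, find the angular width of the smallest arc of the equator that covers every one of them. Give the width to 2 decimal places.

77.72°

Sort the longitudes: -164.70°, -131.54°, +150.74°, +154.56°, +159.81°.
Eastward gaps between consecutive values (wrapping around): 33.16°, 282.28°, 3.82°, 5.25°, 35.49°.
Largest gap = 282.28° ⇒ minimal covering band is its complement: 360° − 282.28° = 77.72°.
Band runs from +150.74° eastward to -131.54°, crossing the antimeridian.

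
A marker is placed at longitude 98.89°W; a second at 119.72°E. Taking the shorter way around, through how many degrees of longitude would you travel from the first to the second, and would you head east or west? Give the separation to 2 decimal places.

Raw difference: 119.72 − -98.89 = 218.61°.
Normalise into (−180°, 180°]: 218.61° − 360° = -141.39°.
Negative ⇒ the second point lies to the west; separation 141.39°.

141.39° west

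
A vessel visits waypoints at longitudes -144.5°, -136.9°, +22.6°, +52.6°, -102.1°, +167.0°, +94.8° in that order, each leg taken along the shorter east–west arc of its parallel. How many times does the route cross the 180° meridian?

Leg 1: -144.5° → -136.9°, shortest Δλ = 7.6° (east) — does not cross 180°.
Leg 2: -136.9° → +22.6°, shortest Δλ = 159.5° (east) — does not cross 180°.
Leg 3: +22.6° → +52.6°, shortest Δλ = 30.0° (east) — does not cross 180°.
Leg 4: +52.6° → -102.1°, shortest Δλ = -154.7° (west) — does not cross 180°.
Leg 5: -102.1° → +167.0°, shortest Δλ = -90.9° (west) — crosses 180°.
Leg 6: +167.0° → +94.8°, shortest Δλ = -72.2° (west) — does not cross 180°.
Total crossings: 1.

1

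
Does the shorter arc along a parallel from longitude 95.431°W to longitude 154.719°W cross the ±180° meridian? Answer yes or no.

No

Signed shortest Δλ = ((-154.719 − -95.431 + 180) mod 360) − 180 = -59.288°.
Going west by 59.288° from -95.431° reaches -154.719° without touching 180°.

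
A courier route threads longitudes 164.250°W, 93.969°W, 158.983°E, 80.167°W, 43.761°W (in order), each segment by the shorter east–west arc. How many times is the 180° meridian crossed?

Leg 1: -164.250° → -93.969°, shortest Δλ = 70.281° (east) — does not cross 180°.
Leg 2: -93.969° → +158.983°, shortest Δλ = -107.048° (west) — crosses 180°.
Leg 3: +158.983° → -80.167°, shortest Δλ = 120.85° (east) — crosses 180°.
Leg 4: -80.167° → -43.761°, shortest Δλ = 36.406° (east) — does not cross 180°.
Total crossings: 2.

2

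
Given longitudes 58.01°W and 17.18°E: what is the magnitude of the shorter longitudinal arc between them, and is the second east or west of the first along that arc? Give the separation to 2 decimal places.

Raw difference: 17.18 − -58.01 = 75.19°.
Normalise into (−180°, 180°]: 75.19° stays 75.19°.
Positive ⇒ the second point lies to the east; separation 75.19°.

75.19° east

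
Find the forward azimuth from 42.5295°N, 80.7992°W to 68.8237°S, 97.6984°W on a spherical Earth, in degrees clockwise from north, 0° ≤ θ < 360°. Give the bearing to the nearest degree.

187°

Δλ = -97.6984 − -80.7992 = -16.8992°.
θ = atan2( sin Δλ · cos φ₂ , cos φ₁ · sin φ₂ − sin φ₁ · cos φ₂ · cos Δλ )
  = atan2(-0.10501, -0.92081) = -173.494° → normalised to [0°, 360°): 186.506°.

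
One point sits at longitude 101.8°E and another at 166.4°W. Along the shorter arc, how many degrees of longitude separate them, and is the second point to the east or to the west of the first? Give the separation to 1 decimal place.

Raw difference: -166.4 − 101.8 = -268.2°.
Normalise into (−180°, 180°]: -268.2° + 360° = 91.8°.
Positive ⇒ the second point lies to the east; separation 91.8°.

91.8° east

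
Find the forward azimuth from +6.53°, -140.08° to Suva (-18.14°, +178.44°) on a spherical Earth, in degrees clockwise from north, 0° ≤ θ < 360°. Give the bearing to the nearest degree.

Δλ = 178.44 − -140.08 = 318.52°; wrapped into (−180°, 180°]: -41.48°.
θ = atan2( sin Δλ · cos φ₂ , cos φ₁ · sin φ₂ − sin φ₁ · cos φ₂ · cos Δλ )
  = atan2(-0.62944, -0.39029) = -121.801° → normalised to [0°, 360°): 238.199°.

238°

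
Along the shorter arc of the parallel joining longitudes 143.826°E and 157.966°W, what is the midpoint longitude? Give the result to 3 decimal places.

Signed shortest Δλ from +143.826° to -157.966° is +58.208°.
Midpoint longitude = +143.826° + (+58.208°)/2 = +143.826° + 29.104° = +172.930°.
(The naïve average (+143.826 + -157.966)/2 = -7.07° is on the wrong side of the globe.)

172.930°E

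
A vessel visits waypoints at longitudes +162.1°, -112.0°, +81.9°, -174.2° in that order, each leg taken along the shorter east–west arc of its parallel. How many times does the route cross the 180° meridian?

Leg 1: +162.1° → -112.0°, shortest Δλ = 85.9° (east) — crosses 180°.
Leg 2: -112.0° → +81.9°, shortest Δλ = -166.1° (west) — crosses 180°.
Leg 3: +81.9° → -174.2°, shortest Δλ = 103.9° (east) — crosses 180°.
Total crossings: 3.

3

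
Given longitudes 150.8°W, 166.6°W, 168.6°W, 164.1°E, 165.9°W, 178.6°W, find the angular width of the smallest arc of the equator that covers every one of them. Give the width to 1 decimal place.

Sort the longitudes: -178.6°, -168.6°, -166.6°, -165.9°, -150.8°, +164.1°.
Eastward gaps between consecutive values (wrapping around): 10.0°, 2.0°, 0.7°, 15.1°, 314.9°, 17.3°.
Largest gap = 314.9° ⇒ minimal covering band is its complement: 360° − 314.9° = 45.1°.
Band runs from +164.1° eastward to -150.8°, crossing the antimeridian.

45.1°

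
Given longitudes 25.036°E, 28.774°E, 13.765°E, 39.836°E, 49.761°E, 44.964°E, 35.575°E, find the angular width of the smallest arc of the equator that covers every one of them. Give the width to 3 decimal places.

Sort the longitudes: +13.765°, +25.036°, +28.774°, +35.575°, +39.836°, +44.964°, +49.761°.
Eastward gaps between consecutive values (wrapping around): 11.271°, 3.738°, 6.801°, 4.261°, 5.128°, 4.797°, 324.004°.
Largest gap = 324.004° ⇒ minimal covering band is its complement: 360° − 324.004° = 35.996°.
Band runs from +13.765° eastward to +49.761°.

35.996°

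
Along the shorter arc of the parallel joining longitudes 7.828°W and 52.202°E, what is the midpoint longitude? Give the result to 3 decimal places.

Signed shortest Δλ from -7.828° to +52.202° is +60.030°.
Midpoint longitude = -7.828° + (+60.030°)/2 = -7.828° + 30.015° = +22.187°.

22.187°E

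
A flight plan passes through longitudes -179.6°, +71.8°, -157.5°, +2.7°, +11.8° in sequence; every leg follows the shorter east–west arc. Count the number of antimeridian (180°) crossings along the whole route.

2

Leg 1: -179.6° → +71.8°, shortest Δλ = -108.6° (west) — crosses 180°.
Leg 2: +71.8° → -157.5°, shortest Δλ = 130.7° (east) — crosses 180°.
Leg 3: -157.5° → +2.7°, shortest Δλ = 160.2° (east) — does not cross 180°.
Leg 4: +2.7° → +11.8°, shortest Δλ = 9.1° (east) — does not cross 180°.
Total crossings: 2.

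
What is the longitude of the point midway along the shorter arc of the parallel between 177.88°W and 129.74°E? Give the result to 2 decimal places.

Signed shortest Δλ from -177.88° to +129.74° is -52.38°.
Midpoint longitude = -177.88° + (-52.38°)/2 = -177.88° − 26.19° = -204.07°.
Normalise into (−180°, 180°]: +155.93°.
(The naïve average (-177.88 + +129.74)/2 = -24.07° is on the wrong side of the globe.)

155.93°E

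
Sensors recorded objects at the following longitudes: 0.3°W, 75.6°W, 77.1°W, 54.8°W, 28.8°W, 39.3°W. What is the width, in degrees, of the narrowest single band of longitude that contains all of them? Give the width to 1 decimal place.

76.8°

Sort the longitudes: -77.1°, -75.6°, -54.8°, -39.3°, -28.8°, -0.3°.
Eastward gaps between consecutive values (wrapping around): 1.5°, 20.8°, 15.5°, 10.5°, 28.5°, 283.2°.
Largest gap = 283.2° ⇒ minimal covering band is its complement: 360° − 283.2° = 76.8°.
Band runs from -77.1° eastward to -0.3°.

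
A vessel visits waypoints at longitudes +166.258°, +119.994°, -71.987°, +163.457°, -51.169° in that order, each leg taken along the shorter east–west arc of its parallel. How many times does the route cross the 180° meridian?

3

Leg 1: +166.258° → +119.994°, shortest Δλ = -46.264° (west) — does not cross 180°.
Leg 2: +119.994° → -71.987°, shortest Δλ = 168.019° (east) — crosses 180°.
Leg 3: -71.987° → +163.457°, shortest Δλ = -124.556° (west) — crosses 180°.
Leg 4: +163.457° → -51.169°, shortest Δλ = 145.374° (east) — crosses 180°.
Total crossings: 3.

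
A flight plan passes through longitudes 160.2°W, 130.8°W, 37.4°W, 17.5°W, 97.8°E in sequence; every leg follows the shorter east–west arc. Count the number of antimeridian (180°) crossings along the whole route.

Leg 1: -160.2° → -130.8°, shortest Δλ = 29.4° (east) — does not cross 180°.
Leg 2: -130.8° → -37.4°, shortest Δλ = 93.4° (east) — does not cross 180°.
Leg 3: -37.4° → -17.5°, shortest Δλ = 19.9° (east) — does not cross 180°.
Leg 4: -17.5° → +97.8°, shortest Δλ = 115.3° (east) — does not cross 180°.
Total crossings: 0.

0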